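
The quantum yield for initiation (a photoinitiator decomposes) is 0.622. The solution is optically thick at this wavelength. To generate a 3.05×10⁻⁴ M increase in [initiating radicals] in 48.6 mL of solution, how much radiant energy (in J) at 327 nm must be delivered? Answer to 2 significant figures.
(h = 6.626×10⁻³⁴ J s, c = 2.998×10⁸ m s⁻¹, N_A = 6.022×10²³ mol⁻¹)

8.7 J

Product: (3.05×10⁻⁴ M)(0.0486 L) = 1.482×10⁻⁵ mol.
Photons that must be absorbed: 1.482×10⁻⁵ / 0.622 = 2.383×10⁻⁵ mol.
Photon energy: hc/λ = 6.075×10⁻¹⁹ J; per mole, 3.658×10⁵ J mol⁻¹.
Energy required: 2.383×10⁻⁵ × 3.658×10⁵ = 8.7 J.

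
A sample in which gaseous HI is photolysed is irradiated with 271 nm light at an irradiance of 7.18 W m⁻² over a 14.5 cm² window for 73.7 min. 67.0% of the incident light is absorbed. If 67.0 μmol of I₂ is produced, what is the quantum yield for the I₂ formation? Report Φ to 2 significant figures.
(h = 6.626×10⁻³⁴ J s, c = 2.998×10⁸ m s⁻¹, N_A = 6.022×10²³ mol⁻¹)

Φ = 0.96

Product: 67.0 μmol = 6.70×10⁻⁵ mol.
Photon energy at 271 nm: hc/λ = (6.626×10⁻³⁴)(2.998×10⁸)/(271×10⁻⁹) = 7.330×10⁻¹⁹ J.
Energy delivered: (7.18 W m⁻²)(14.5×10⁻⁴ m²)(4422 s) = 46.04 J.
Photons incident: 46.04 / 7.330×10⁻¹⁹ = 6.281×10¹⁹, i.e. 6.281×10¹⁹/6.022×10²³ = 1.043×10⁻⁴ mol.
Photons absorbed: 0.670 × 1.043×10⁻⁴ = 6.988×10⁻⁵ mol.
Φ = 6.70×10⁻⁵ mol / 6.988×10⁻⁵ mol photons = 0.96.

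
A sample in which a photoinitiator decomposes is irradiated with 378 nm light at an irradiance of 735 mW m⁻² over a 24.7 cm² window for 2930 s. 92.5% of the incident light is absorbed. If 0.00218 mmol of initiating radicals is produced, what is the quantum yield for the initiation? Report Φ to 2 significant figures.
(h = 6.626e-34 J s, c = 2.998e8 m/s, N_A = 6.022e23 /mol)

Product: 0.00218 mmol = 2.18e-6 mol.
Photon energy at 378 nm: hc/λ = (6.626e-34)(2.998e8)/(378e-9) = 5.255e-19 J.
Energy delivered: (735 mW m⁻²)(24.7e-4 m²)(2930 s) = 5.319 J.
Photons incident: 5.319 / 5.255e-19 = 1.012e19, i.e. 1.012e19/6.022e23 = 1.681e-5 mol.
Photons absorbed: 0.925 × 1.681e-5 = 1.555e-5 mol.
Φ = 2.18e-6 mol / 1.555e-5 mol photons = 0.14.

Φ = 0.14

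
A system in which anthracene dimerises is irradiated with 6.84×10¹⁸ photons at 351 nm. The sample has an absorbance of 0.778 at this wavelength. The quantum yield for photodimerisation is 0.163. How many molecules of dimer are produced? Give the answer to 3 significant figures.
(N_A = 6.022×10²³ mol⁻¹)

Moles of photons: 6.84×10¹⁸ / 6.022×10²³ = 1.136×10⁻⁵ mol.
Fraction absorbed: 1 − 10^(−0.778) = 0.8333.
Photons absorbed: 0.8333 × 1.136×10⁻⁵ = 9.466×10⁻⁶ mol.
Product: Φ × n_abs = 0.163 × 9.466×10⁻⁶ = 1.543×10⁻⁶ mol.
As a count: 1.543×10⁻⁶ × 6.022×10²³ = 9.29×10¹⁷.

9.29×10¹⁷ molecules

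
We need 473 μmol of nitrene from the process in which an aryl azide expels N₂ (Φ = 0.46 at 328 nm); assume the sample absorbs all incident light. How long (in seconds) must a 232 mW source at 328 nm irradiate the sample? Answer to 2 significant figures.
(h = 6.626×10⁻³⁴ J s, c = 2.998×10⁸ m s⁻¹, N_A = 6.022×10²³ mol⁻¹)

Product: 473 μmol = 4.73×10⁻⁴ mol.
Photons that must be absorbed: 4.73×10⁻⁴ / 0.46 = 0.001028 mol.
Photon energy: hc/λ = 6.056×10⁻¹⁹ J; per mole, 3.647×10⁵ J mol⁻¹.
Energy required: 0.001028 × 3.647×10⁵ = 374.9 J.
Time: 374.9 J / 0.232 W = 1600 s.

t ≈ 1600 s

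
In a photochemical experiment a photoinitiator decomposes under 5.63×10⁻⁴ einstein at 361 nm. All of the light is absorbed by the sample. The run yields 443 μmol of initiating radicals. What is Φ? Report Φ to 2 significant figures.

Φ = 0.79

Product: 443 μmol = 4.43×10⁻⁴ mol.
Φ = 4.43×10⁻⁴ mol / 5.63×10⁻⁴ mol photons = 0.79.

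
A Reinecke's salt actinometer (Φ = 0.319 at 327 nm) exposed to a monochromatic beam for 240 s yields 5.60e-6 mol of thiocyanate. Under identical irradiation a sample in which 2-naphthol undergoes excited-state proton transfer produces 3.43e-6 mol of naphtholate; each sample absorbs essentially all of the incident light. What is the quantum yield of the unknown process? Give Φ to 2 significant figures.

Φ = 0.20

Photons absorbed by the actinometer: 5.60e-6 / 0.319 = 1.755e-5 mol.
Φ(unknown) = 3.43e-6 / 1.755e-5 = 0.20.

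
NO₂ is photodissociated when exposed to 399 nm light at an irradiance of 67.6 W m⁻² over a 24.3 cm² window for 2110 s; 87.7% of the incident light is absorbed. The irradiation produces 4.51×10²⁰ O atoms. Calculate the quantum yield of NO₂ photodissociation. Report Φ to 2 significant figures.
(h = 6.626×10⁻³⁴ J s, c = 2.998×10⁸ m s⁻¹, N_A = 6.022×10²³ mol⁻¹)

Product: 4.51×10²⁰ / 6.022×10²³ = 7.489×10⁻⁴ mol.
Photon energy at 399 nm: hc/λ = (6.626×10⁻³⁴)(2.998×10⁸)/(399×10⁻⁹) = 4.979×10⁻¹⁹ J.
Energy delivered: (67.6 W m⁻²)(24.3×10⁻⁴ m²)(2110 s) = 346.6 J.
Photons incident: 346.6 / 4.979×10⁻¹⁹ = 6.961×10²⁰, i.e. 6.961×10²⁰/6.022×10²³ = 0.001156 mol.
Photons absorbed: 0.877 × 0.001156 = 0.001014 mol.
Φ = 7.489×10⁻⁴ mol / 0.001014 mol photons = 0.74.

Φ = 0.74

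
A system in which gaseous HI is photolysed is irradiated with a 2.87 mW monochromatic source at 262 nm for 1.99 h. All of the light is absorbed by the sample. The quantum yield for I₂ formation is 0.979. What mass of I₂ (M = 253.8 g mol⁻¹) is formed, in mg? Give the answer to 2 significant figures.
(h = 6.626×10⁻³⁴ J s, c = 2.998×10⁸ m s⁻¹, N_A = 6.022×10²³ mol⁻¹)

Photon energy at 262 nm: hc/λ = (6.626×10⁻³⁴)(2.998×10⁸)/(262×10⁻⁹) = 7.582×10⁻¹⁹ J.
Energy delivered: (2.87 mW)(7164 s) = 20.56 J.
Photons incident: 20.56 / 7.582×10⁻¹⁹ = 2.712×10¹⁹, i.e. 2.712×10¹⁹/6.022×10²³ = 4.503×10⁻⁵ mol.
Product: Φ × n_abs = 0.979 × 4.503×10⁻⁵ = 4.408×10⁻⁵ mol.
Mass: 4.408×10⁻⁵ × 253.8 = 0.01119 g = 11 mg.

11 mg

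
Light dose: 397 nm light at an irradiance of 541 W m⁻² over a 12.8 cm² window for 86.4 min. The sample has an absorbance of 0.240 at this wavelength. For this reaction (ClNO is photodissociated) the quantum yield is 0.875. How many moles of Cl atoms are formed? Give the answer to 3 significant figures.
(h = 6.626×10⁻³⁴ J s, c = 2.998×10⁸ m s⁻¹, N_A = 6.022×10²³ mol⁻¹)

Photon energy at 397 nm: hc/λ = (6.626×10⁻³⁴)(2.998×10⁸)/(397×10⁻⁹) = 5.004×10⁻¹⁹ J.
Energy delivered: (541 W m⁻²)(12.8×10⁻⁴ m²)(5184 s) = 3590 J.
Photons incident: 3590 / 5.004×10⁻¹⁹ = 7.174×10²¹, i.e. 7.174×10²¹/6.022×10²³ = 0.01191 mol.
Fraction absorbed: 1 − 10^(−0.240) = 0.4246.
Photons absorbed: 0.4246 × 0.01191 = 0.005057 mol.
Product: Φ × n_abs = 0.875 × 0.005057 = 0.004425 mol.

0.00443 mol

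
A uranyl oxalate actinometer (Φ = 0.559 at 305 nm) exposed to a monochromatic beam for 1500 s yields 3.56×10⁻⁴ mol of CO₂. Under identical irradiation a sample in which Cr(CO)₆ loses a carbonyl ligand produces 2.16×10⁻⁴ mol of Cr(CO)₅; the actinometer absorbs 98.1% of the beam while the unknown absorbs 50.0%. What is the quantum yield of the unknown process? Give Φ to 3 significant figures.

Φ = 0.665

Photons absorbed by the actinometer: 3.56×10⁻⁴ / 0.559 = 6.369×10⁻⁴ mol.
Incident flux: 6.369×10⁻⁴ / 0.981 = 6.492×10⁻⁴ einstein.
Absorbed by unknown: 0.500 × 6.492×10⁻⁴ = 3.246×10⁻⁴ mol.
Φ(unknown) = 2.16×10⁻⁴ / 3.246×10⁻⁴ = 0.665.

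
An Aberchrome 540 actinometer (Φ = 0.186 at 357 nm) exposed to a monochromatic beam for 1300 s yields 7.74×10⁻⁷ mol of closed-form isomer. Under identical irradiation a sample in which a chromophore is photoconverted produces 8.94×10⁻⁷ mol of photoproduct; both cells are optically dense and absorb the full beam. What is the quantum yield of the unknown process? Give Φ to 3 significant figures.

Φ = 0.215

Photons absorbed by the actinometer: 7.74×10⁻⁷ / 0.186 = 4.161×10⁻⁶ mol.
Φ(unknown) = 8.94×10⁻⁷ / 4.161×10⁻⁶ = 0.215.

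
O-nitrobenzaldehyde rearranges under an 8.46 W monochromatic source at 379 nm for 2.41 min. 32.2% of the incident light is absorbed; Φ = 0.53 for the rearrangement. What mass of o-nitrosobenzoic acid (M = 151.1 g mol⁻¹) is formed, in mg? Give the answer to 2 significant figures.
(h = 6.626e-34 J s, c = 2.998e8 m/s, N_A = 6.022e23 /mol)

100 mg

Photon energy at 379 nm: hc/λ = (6.626e-34)(2.998e8)/(379e-9) = 5.241e-19 J.
Energy delivered: (8.46 W)(144.6 s) = 1223 J.
Photons incident: 1223 / 5.241e-19 = 2.334e21, i.e. 2.334e21/6.022e23 = 0.003876 mol.
Photons absorbed: 0.322 × 0.003876 = 0.001248 mol.
Product: Φ × n_abs = 0.53 × 0.001248 = 6.614e-4 mol.
Mass: 6.614e-4 × 151.1 = 0.09994 g = 100 mg.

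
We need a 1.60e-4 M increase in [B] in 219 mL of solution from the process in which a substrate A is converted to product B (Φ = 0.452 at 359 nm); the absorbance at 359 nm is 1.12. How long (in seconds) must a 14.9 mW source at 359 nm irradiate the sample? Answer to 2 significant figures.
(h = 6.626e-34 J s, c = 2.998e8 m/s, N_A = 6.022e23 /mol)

t ≈ 1900 s

Product: (1.60e-4 M)(0.219 L) = 3.504e-5 mol.
Photons that must be absorbed: 3.504e-5 / 0.452 = 7.752e-5 mol.
Fraction absorbed: 1 − 10^(−1.12) = 0.9241.
Incident photons needed: 7.752e-5 / 0.9241 = 8.389e-5 mol.
Photon energy: hc/λ = 5.533e-19 J; per mole, 3.332e5 J mol⁻¹.
Energy required: 8.389e-5 × 3.332e5 = 27.95 J.
Time: 27.95 J / 0.0149 W = 1900 s.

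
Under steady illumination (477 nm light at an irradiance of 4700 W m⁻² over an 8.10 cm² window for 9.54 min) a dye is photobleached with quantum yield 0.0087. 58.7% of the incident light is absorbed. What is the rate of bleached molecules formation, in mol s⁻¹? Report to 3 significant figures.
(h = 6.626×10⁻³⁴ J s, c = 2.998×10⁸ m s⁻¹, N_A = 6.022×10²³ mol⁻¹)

7.75×10⁻⁸ mol s⁻¹

Photon energy at 477 nm: hc/λ = (6.626×10⁻³⁴)(2.998×10⁸)/(477×10⁻⁹) = 4.165×10⁻¹⁹ J.
Energy delivered: (4700 W m⁻²)(8.10×10⁻⁴ m²)(572.4 s) = 2179 J.
Photons incident: 2179 / 4.165×10⁻¹⁹ = 5.232×10²¹, i.e. 5.232×10²¹/6.022×10²³ = 0.008688 mol.
Photons absorbed: 0.587 × 0.008688 = 0.005100 mol.
Product formed: 0.0087 × 0.005100 = 4.437×10⁻⁵ mol.
Rate: 4.437×10⁻⁵ / 572.4 s = 7.75×10⁻⁸ mol s⁻¹.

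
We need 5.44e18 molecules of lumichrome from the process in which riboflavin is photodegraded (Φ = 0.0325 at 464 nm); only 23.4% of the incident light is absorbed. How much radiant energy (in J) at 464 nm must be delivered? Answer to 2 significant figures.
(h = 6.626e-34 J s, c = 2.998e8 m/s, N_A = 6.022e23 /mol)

310 J

Product: 5.44e18 / 6.022e23 = 9.034e-6 mol.
Photons that must be absorbed: 9.034e-6 / 0.0325 = 2.780e-4 mol.
Incident photons needed: 2.780e-4 / 0.234 = 0.001188 mol.
Photon energy: hc/λ = 4.281e-19 J; per mole, 2.578e5 J mol⁻¹.
Energy required: 0.001188 × 2.578e5 = 310 J.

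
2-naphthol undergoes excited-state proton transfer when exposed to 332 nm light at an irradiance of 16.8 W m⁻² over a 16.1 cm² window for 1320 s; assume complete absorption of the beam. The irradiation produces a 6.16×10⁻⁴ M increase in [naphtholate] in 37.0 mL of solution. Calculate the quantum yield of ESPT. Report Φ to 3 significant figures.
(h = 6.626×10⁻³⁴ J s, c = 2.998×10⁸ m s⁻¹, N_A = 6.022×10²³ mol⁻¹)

Φ = 0.230

Product: (6.16×10⁻⁴ M)(0.037 L) = 2.279×10⁻⁵ mol.
Photon energy at 332 nm: hc/λ = (6.626×10⁻³⁴)(2.998×10⁸)/(332×10⁻⁹) = 5.983×10⁻¹⁹ J.
Energy delivered: (16.8 W m⁻²)(16.1×10⁻⁴ m²)(1320 s) = 35.70 J.
Photons incident: 35.70 / 5.983×10⁻¹⁹ = 5.967×10¹⁹, i.e. 5.967×10¹⁹/6.022×10²³ = 9.909×10⁻⁵ mol.
Φ = 2.279×10⁻⁵ mol / 9.909×10⁻⁵ mol photons = 0.230.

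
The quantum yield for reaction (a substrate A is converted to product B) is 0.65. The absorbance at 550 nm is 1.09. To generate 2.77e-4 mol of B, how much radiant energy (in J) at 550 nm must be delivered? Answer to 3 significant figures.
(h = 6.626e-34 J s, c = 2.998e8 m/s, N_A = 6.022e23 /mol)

101 J

Photons that must be absorbed: 2.77e-4 / 0.65 = 4.262e-4 mol.
Fraction absorbed: 1 − 10^(−1.09) = 0.9187.
Incident photons needed: 4.262e-4 / 0.9187 = 4.639e-4 mol.
Photon energy: hc/λ = 3.612e-19 J; per mole, 2.175e5 J mol⁻¹.
Energy required: 4.639e-4 × 2.175e5 = 101 J.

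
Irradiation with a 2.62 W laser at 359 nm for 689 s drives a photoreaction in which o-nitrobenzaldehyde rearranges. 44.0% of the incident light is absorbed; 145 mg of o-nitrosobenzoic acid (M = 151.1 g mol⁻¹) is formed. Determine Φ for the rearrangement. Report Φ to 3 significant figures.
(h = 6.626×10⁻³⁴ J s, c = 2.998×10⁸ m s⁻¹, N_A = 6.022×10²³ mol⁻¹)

Φ = 0.403

Product: 145 mg / 151.1 g mol⁻¹ = 9.596×10⁻⁴ mol.
Photon energy at 359 nm: hc/λ = (6.626×10⁻³⁴)(2.998×10⁸)/(359×10⁻⁹) = 5.533×10⁻¹⁹ J.
Energy delivered: (2.62 W)(689 s) = 1805 J.
Photons incident: 1805 / 5.533×10⁻¹⁹ = 3.262×10²¹, i.e. 3.262×10²¹/6.022×10²³ = 0.005417 mol.
Photons absorbed: 0.440 × 0.005417 = 0.002383 mol.
Φ = 9.596×10⁻⁴ mol / 0.002383 mol photons = 0.403.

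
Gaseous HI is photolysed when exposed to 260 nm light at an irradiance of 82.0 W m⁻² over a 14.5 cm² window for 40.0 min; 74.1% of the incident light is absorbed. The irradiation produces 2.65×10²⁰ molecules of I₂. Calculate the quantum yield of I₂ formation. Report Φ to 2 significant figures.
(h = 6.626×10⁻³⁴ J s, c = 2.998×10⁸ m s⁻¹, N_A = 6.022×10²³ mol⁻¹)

Product: 2.65×10²⁰ / 6.022×10²³ = 4.401×10⁻⁴ mol.
Photon energy at 260 nm: hc/λ = (6.626×10⁻³⁴)(2.998×10⁸)/(260×10⁻⁹) = 7.640×10⁻¹⁹ J.
Energy delivered: (82.0 W m⁻²)(14.5×10⁻⁴ m²)(2400 s) = 285.4 J.
Photons incident: 285.4 / 7.640×10⁻¹⁹ = 3.736×10²⁰, i.e. 3.736×10²⁰/6.022×10²³ = 6.204×10⁻⁴ mol.
Photons absorbed: 0.741 × 6.204×10⁻⁴ = 4.597×10⁻⁴ mol.
Φ = 4.401×10⁻⁴ mol / 4.597×10⁻⁴ mol photons = 0.96.

Φ = 0.96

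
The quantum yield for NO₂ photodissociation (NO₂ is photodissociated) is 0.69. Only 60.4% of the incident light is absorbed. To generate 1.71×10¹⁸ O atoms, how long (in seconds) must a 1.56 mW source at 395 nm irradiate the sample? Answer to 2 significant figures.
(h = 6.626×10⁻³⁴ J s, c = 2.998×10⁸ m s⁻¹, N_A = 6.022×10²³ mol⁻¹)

Product: 1.71×10¹⁸ / 6.022×10²³ = 2.840×10⁻⁶ mol.
Photons that must be absorbed: 2.840×10⁻⁶ / 0.69 = 4.116×10⁻⁶ mol.
Incident photons needed: 4.116×10⁻⁶ / 0.604 = 6.815×10⁻⁶ mol.
Photon energy: hc/λ = 5.029×10⁻¹⁹ J; per mole, 3.028×10⁵ J mol⁻¹.
Energy required: 6.815×10⁻⁶ × 3.028×10⁵ = 2.064 J.
Time: 2.064 J / 0.00156 W = 1300 s.

t ≈ 1300 s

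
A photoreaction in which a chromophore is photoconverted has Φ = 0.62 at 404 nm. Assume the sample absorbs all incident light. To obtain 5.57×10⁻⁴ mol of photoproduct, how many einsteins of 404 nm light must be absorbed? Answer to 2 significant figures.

9.0×10⁻⁴ einstein

Photons that must be absorbed: 5.57×10⁻⁴ / 0.62 = 8.984×10⁻⁴ mol.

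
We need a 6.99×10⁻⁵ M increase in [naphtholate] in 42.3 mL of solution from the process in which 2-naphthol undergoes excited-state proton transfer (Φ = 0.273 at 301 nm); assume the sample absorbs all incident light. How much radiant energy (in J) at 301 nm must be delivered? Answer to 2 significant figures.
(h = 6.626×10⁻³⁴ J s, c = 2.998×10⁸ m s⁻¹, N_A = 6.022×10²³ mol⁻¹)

4.3 J

Product: (6.99×10⁻⁵ M)(0.0423 L) = 2.957×10⁻⁶ mol.
Photons that must be absorbed: 2.957×10⁻⁶ / 0.273 = 1.083×10⁻⁵ mol.
Photon energy: hc/λ = 6.600×10⁻¹⁹ J; per mole, 3.975×10⁵ J mol⁻¹.
Energy required: 1.083×10⁻⁵ × 3.975×10⁵ = 4.3 J.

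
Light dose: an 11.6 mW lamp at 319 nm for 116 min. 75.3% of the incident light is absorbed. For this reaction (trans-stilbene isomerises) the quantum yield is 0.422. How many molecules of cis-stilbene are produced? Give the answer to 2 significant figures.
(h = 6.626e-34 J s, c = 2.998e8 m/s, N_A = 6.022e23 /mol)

Photon energy at 319 nm: hc/λ = (6.626e-34)(2.998e8)/(319e-9) = 6.227e-19 J.
Energy delivered: (11.6 mW)(6960 s) = 80.74 J.
Photons incident: 80.74 / 6.227e-19 = 1.297e20, i.e. 1.297e20/6.022e23 = 2.154e-4 mol.
Photons absorbed: 0.753 × 2.154e-4 = 1.622e-4 mol.
Product: Φ × n_abs = 0.422 × 1.622e-4 = 6.845e-5 mol.
As a count: 6.845e-5 × 6.022e23 = 4.1e19.

4.1e19 molecules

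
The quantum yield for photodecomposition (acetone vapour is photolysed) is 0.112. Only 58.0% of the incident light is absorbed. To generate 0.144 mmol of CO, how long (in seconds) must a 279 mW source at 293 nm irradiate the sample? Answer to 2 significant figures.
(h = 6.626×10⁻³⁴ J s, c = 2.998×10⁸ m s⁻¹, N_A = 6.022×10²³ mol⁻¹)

Product: 0.144 mmol = 1.44×10⁻⁴ mol.
Photons that must be absorbed: 1.44×10⁻⁴ / 0.112 = 0.001286 mol.
Incident photons needed: 0.001286 / 0.580 = 0.002217 mol.
Photon energy: hc/λ = 6.780×10⁻¹⁹ J; per mole, 4.083×10⁵ J mol⁻¹.
Energy required: 0.002217 × 4.083×10⁵ = 905.2 J.
Time: 905.2 J / 0.279 W = 3200 s.

t ≈ 3200 s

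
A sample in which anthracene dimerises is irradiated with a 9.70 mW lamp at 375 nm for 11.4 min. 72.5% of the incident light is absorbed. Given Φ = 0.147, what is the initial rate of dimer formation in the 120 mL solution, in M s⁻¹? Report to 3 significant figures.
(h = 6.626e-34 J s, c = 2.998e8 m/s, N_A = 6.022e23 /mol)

Photon energy at 375 nm: hc/λ = (6.626e-34)(2.998e8)/(375e-9) = 5.297e-19 J.
Energy delivered: (9.70 mW)(684 s) = 6.635 J.
Photons incident: 6.635 / 5.297e-19 = 1.253e19, i.e. 1.253e19/6.022e23 = 2.081e-5 mol.
Photons absorbed: 0.725 × 2.081e-5 = 1.509e-5 mol.
Product formed: 0.147 × 1.509e-5 = 2.218e-6 mol.
Rate: 2.218e-6 mol / (684 s × 0.12 L) = 2.70e-8 M s⁻¹.

2.70e-8 M s⁻¹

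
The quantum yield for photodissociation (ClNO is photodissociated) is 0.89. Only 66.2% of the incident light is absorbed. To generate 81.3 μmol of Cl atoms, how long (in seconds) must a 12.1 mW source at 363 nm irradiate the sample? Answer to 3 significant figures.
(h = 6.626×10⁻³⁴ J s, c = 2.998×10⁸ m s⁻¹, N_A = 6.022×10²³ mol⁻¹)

Product: 81.3 μmol = 8.13×10⁻⁵ mol.
Photons that must be absorbed: 8.13×10⁻⁵ / 0.89 = 9.135×10⁻⁵ mol.
Incident photons needed: 9.135×10⁻⁵ / 0.662 = 1.380×10⁻⁴ mol.
Photon energy: hc/λ = 5.472×10⁻¹⁹ J; per mole, 3.295×10⁵ J mol⁻¹.
Energy required: 1.380×10⁻⁴ × 3.295×10⁵ = 45.47 J.
Time: 45.47 J / 0.0121 W = 3760 s.

t ≈ 3760 s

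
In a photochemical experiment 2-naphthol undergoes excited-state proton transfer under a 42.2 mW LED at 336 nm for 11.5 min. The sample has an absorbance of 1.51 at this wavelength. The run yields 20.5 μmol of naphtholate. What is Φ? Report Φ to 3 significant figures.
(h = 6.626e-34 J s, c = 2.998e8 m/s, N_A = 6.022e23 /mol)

Product: 20.5 μmol = 2.05e-5 mol.
Photon energy at 336 nm: hc/λ = (6.626e-34)(2.998e8)/(336e-9) = 5.912e-19 J.
Energy delivered: (42.2 mW)(690 s) = 29.12 J.
Photons incident: 29.12 / 5.912e-19 = 4.926e19, i.e. 4.926e19/6.022e23 = 8.180e-5 mol.
Fraction absorbed: 1 − 10^(−1.51) = 0.9691.
Photons absorbed: 0.9691 × 8.180e-5 = 7.927e-5 mol.
Φ = 2.05e-5 mol / 7.927e-5 mol photons = 0.259.

Φ = 0.259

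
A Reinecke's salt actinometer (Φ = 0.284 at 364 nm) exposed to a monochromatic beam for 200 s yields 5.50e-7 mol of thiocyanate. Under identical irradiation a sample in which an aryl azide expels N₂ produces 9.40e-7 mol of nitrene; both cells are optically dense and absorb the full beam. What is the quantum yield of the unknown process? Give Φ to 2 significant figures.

Φ = 0.49

Photons absorbed by the actinometer: 5.50e-7 / 0.284 = 1.937e-6 mol.
Φ(unknown) = 9.40e-7 / 1.937e-6 = 0.49.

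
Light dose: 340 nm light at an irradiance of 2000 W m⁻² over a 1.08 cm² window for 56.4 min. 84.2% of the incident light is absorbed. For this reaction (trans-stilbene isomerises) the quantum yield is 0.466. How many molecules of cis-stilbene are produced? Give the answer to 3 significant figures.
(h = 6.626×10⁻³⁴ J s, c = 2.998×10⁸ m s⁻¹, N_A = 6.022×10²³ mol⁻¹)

Photon energy at 340 nm: hc/λ = (6.626×10⁻³⁴)(2.998×10⁸)/(340×10⁻⁹) = 5.843×10⁻¹⁹ J.
Energy delivered: (2000 W m⁻²)(1.08×10⁻⁴ m²)(3384 s) = 730.9 J.
Photons incident: 730.9 / 5.843×10⁻¹⁹ = 1.251×10²¹, i.e. 1.251×10²¹/6.022×10²³ = 0.002077 mol.
Photons absorbed: 0.842 × 0.002077 = 0.001749 mol.
Product: Φ × n_abs = 0.466 × 0.001749 = 8.150×10⁻⁴ mol.
As a count: 8.150×10⁻⁴ × 6.022×10²³ = 4.91×10²⁰.

4.91×10²⁰ molecules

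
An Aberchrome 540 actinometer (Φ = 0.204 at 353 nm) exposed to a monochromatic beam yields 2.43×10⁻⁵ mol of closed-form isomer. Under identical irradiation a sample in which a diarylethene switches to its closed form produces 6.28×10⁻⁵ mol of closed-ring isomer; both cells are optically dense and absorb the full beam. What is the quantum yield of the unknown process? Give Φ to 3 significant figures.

Photons absorbed by the actinometer: 2.43×10⁻⁵ / 0.204 = 1.191×10⁻⁴ mol.
Φ(unknown) = 6.28×10⁻⁵ / 1.191×10⁻⁴ = 0.527.

Φ = 0.527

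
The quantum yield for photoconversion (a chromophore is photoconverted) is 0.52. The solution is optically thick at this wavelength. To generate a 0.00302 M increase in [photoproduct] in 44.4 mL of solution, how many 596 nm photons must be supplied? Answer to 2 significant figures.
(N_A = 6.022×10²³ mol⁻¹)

1.6×10²⁰ photons

Product: (0.00302 M)(0.0444 L) = 1.341×10⁻⁴ mol.
Photons that must be absorbed: 1.341×10⁻⁴ / 0.52 = 2.579×10⁻⁴ mol.
Photon count: 2.579×10⁻⁴ × 6.022×10²³ = 1.6×10²⁰.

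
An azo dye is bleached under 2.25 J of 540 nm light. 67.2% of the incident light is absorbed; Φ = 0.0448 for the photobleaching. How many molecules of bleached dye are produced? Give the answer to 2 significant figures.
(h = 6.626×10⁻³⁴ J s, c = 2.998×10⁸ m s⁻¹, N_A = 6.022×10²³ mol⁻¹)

Photon energy at 540 nm: hc/λ = (6.626×10⁻³⁴)(2.998×10⁸)/(540×10⁻⁹) = 3.679×10⁻¹⁹ J.
Photons incident: 2.25 / 3.679×10⁻¹⁹ = 6.116×10¹⁸, i.e. 6.116×10¹⁸/6.022×10²³ = 1.016×10⁻⁵ mol.
Photons absorbed: 0.672 × 1.016×10⁻⁵ = 6.828×10⁻⁶ mol.
Product: Φ × n_abs = 0.0448 × 6.828×10⁻⁶ = 3.059×10⁻⁷ mol.
As a count: 3.059×10⁻⁷ × 6.022×10²³ = 1.8×10¹⁷.

1.8×10¹⁷ molecules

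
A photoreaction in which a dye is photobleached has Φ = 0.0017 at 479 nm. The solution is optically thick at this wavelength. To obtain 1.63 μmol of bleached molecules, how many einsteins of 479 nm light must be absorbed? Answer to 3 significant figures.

Product: 1.63 μmol = 1.63e-6 mol.
Photons that must be absorbed: 1.63e-6 / 0.0017 = 9.588e-4 mol.

9.59e-4 einstein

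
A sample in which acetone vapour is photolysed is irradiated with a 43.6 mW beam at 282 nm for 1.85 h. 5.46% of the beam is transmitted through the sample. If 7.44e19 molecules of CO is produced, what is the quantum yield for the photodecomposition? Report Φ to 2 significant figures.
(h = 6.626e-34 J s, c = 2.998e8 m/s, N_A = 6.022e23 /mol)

Φ = 0.19

Product: 7.44e19 / 6.022e23 = 1.235e-4 mol.
Photon energy at 282 nm: hc/λ = (6.626e-34)(2.998e8)/(282e-9) = 7.044e-19 J.
Energy delivered: (43.6 mW)(6660 s) = 290.4 J.
Photons incident: 290.4 / 7.044e-19 = 4.123e20, i.e. 4.123e20/6.022e23 = 6.847e-4 mol.
Fraction absorbed: 1 − 5.46/100 = 0.9454.
Photons absorbed: 0.9454 × 6.847e-4 = 6.473e-4 mol.
Φ = 1.235e-4 mol / 6.473e-4 mol photons = 0.19.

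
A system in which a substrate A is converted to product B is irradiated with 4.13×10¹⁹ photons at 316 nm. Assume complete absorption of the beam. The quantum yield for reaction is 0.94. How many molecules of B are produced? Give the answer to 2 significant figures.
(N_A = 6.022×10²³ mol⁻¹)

Moles of photons: 4.13×10¹⁹ / 6.022×10²³ = 6.858×10⁻⁵ mol.
Product: Φ × n_abs = 0.94 × 6.858×10⁻⁵ = 6.447×10⁻⁵ mol.
As a count: 6.447×10⁻⁵ × 6.022×10²³ = 3.9×10¹⁹.

3.9×10¹⁹ molecules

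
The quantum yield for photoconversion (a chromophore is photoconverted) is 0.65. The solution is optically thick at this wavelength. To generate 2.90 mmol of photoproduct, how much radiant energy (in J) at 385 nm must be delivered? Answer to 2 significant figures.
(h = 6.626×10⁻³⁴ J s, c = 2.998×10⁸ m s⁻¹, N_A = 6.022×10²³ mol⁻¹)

1400 J

Product: 2.90 mmol = 0.00290 mol.
Photons that must be absorbed: 0.00290 / 0.65 = 0.004462 mol.
Photon energy: hc/λ = 5.160×10⁻¹⁹ J; per mole, 3.107×10⁵ J mol⁻¹.
Energy required: 0.004462 × 3.107×10⁵ = 1400 J.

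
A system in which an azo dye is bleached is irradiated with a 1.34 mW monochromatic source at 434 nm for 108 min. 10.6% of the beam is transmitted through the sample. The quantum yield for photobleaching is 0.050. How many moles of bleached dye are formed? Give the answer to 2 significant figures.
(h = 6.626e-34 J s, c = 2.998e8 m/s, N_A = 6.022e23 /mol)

Photon energy at 434 nm: hc/λ = (6.626e-34)(2.998e8)/(434e-9) = 4.577e-19 J.
Energy delivered: (1.34 mW)(6480 s) = 8.683 J.
Photons incident: 8.683 / 4.577e-19 = 1.897e19, i.e. 1.897e19/6.022e23 = 3.150e-5 mol.
Fraction absorbed: 1 − 10.6/100 = 0.8940.
Photons absorbed: 0.8940 × 3.150e-5 = 2.816e-5 mol.
Product: Φ × n_abs = 0.050 × 2.816e-5 = 1.408e-6 mol.

1.4e-6 mol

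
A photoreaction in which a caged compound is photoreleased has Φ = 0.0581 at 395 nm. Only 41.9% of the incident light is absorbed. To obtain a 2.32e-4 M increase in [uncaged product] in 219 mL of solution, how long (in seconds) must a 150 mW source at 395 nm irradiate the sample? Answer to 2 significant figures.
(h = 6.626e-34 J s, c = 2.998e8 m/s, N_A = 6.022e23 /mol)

t ≈ 4200 s

Product: (2.32e-4 M)(0.219 L) = 5.081e-5 mol.
Photons that must be absorbed: 5.081e-5 / 0.0581 = 8.745e-4 mol.
Incident photons needed: 8.745e-4 / 0.419 = 0.002087 mol.
Photon energy: hc/λ = 5.029e-19 J; per mole, 3.028e5 J mol⁻¹.
Energy required: 0.002087 × 3.028e5 = 631.9 J.
Time: 631.9 J / 0.15 W = 4200 s.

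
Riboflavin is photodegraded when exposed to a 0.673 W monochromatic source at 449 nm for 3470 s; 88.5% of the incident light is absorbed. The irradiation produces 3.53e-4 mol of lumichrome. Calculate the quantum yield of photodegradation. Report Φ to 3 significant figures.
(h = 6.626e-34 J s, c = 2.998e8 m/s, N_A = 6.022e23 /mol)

Photon energy at 449 nm: hc/λ = (6.626e-34)(2.998e8)/(449e-9) = 4.424e-19 J.
Energy delivered: (0.673 W)(3470 s) = 2335 J.
Photons incident: 2335 / 4.424e-19 = 5.278e21, i.e. 5.278e21/6.022e23 = 0.008765 mol.
Photons absorbed: 0.885 × 0.008765 = 0.007757 mol.
Φ = 3.53e-4 mol / 0.007757 mol photons = 0.0455.

Φ = 0.0455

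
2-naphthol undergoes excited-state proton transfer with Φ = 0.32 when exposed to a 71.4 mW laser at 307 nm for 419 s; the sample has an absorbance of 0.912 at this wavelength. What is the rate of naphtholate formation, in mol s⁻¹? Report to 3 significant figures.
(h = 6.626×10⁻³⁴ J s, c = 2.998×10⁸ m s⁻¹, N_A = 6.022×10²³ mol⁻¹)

5.15×10⁻⁸ mol s⁻¹

Photon energy at 307 nm: hc/λ = (6.626×10⁻³⁴)(2.998×10⁸)/(307×10⁻⁹) = 6.471×10⁻¹⁹ J.
Energy delivered: (71.4 mW)(419 s) = 29.92 J.
Photons incident: 29.92 / 6.471×10⁻¹⁹ = 4.624×10¹⁹, i.e. 4.624×10¹⁹/6.022×10²³ = 7.679×10⁻⁵ mol.
Fraction absorbed: 1 − 10^(−0.912) = 0.8775.
Photons absorbed: 0.8775 × 7.679×10⁻⁵ = 6.738×10⁻⁵ mol.
Product formed: 0.32 × 6.738×10⁻⁵ = 2.156×10⁻⁵ mol.
Rate: 2.156×10⁻⁵ / 419 s = 5.15×10⁻⁸ mol s⁻¹.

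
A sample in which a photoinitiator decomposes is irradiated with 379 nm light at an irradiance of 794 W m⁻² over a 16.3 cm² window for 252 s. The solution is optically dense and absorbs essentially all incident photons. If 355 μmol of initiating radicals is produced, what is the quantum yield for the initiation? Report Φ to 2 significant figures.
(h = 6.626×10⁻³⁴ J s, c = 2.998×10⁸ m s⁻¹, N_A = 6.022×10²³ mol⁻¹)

Product: 355 μmol = 3.55×10⁻⁴ mol.
Photon energy at 379 nm: hc/λ = (6.626×10⁻³⁴)(2.998×10⁸)/(379×10⁻⁹) = 5.241×10⁻¹⁹ J.
Energy delivered: (794 W m⁻²)(16.3×10⁻⁴ m²)(252 s) = 326.1 J.
Photons incident: 326.1 / 5.241×10⁻¹⁹ = 6.222×10²⁰, i.e. 6.222×10²⁰/6.022×10²³ = 0.001033 mol.
Φ = 3.55×10⁻⁴ mol / 0.001033 mol photons = 0.34.

Φ = 0.34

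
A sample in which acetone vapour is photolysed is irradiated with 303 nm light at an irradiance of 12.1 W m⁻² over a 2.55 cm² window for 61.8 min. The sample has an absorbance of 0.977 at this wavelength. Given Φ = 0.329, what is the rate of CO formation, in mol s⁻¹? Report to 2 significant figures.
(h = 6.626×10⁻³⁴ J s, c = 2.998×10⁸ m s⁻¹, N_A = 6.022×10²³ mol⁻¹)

2.3×10⁻⁹ mol s⁻¹

Photon energy at 303 nm: hc/λ = (6.626×10⁻³⁴)(2.998×10⁸)/(303×10⁻⁹) = 6.556×10⁻¹⁹ J.
Energy delivered: (12.1 W m⁻²)(2.55×10⁻⁴ m²)(3708 s) = 11.44 J.
Photons incident: 11.44 / 6.556×10⁻¹⁹ = 1.745×10¹⁹, i.e. 1.745×10¹⁹/6.022×10²³ = 2.898×10⁻⁵ mol.
Fraction absorbed: 1 − 10^(−0.977) = 0.8946.
Photons absorbed: 0.8946 × 2.898×10⁻⁵ = 2.593×10⁻⁵ mol.
Product formed: 0.329 × 2.593×10⁻⁵ = 8.531×10⁻⁶ mol.
Rate: 8.531×10⁻⁶ / 3708 s = 2.3×10⁻⁹ mol s⁻¹.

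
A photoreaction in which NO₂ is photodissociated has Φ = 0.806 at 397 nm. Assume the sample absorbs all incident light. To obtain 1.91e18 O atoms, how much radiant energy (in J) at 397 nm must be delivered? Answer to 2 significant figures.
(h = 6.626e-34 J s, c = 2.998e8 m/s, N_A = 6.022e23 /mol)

1.2 J

Product: 1.91e18 / 6.022e23 = 3.172e-6 mol.
Photons that must be absorbed: 3.172e-6 / 0.806 = 3.935e-6 mol.
Photon energy: hc/λ = 5.004e-19 J; per mole, 3.013e5 J mol⁻¹.
Energy required: 3.935e-6 × 3.013e5 = 1.2 J.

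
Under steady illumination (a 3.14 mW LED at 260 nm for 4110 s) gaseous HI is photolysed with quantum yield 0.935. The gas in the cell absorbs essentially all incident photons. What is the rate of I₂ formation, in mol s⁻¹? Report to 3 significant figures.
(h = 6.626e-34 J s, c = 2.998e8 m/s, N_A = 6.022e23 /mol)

6.38e-9 mol s⁻¹

Photon energy at 260 nm: hc/λ = (6.626e-34)(2.998e8)/(260e-9) = 7.640e-19 J.
Energy delivered: (3.14 mW)(4110 s) = 12.91 J.
Photons incident: 12.91 / 7.640e-19 = 1.690e19, i.e. 1.690e19/6.022e23 = 2.806e-5 mol.
Product formed: 0.935 × 2.806e-5 = 2.624e-5 mol.
Rate: 2.624e-5 / 4110 s = 6.38e-9 mol s⁻¹.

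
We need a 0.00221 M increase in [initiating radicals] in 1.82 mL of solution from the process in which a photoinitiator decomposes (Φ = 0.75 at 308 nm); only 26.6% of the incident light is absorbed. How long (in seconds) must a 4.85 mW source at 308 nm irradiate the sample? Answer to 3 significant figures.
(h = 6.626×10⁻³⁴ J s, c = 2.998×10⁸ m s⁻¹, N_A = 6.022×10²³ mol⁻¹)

t ≈ 1610 s

Product: (0.00221 M)(0.00182 L) = 4.022×10⁻⁶ mol.
Photons that must be absorbed: 4.022×10⁻⁶ / 0.75 = 5.363×10⁻⁶ mol.
Incident photons needed: 5.363×10⁻⁶ / 0.266 = 2.016×10⁻⁵ mol.
Photon energy: hc/λ = 6.450×10⁻¹⁹ J; per mole, 3.884×10⁵ J mol⁻¹.
Energy required: 2.016×10⁻⁵ × 3.884×10⁵ = 7.830 J.
Time: 7.830 J / 0.00485 W = 1610 s.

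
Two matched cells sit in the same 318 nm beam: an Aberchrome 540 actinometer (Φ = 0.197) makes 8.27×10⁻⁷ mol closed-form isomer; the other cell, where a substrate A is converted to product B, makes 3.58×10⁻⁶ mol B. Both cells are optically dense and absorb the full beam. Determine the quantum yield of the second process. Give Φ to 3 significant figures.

Photons absorbed by the actinometer: 8.27×10⁻⁷ / 0.197 = 4.198×10⁻⁶ mol.
Φ(unknown) = 3.58×10⁻⁶ / 4.198×10⁻⁶ = 0.853.

Φ = 0.853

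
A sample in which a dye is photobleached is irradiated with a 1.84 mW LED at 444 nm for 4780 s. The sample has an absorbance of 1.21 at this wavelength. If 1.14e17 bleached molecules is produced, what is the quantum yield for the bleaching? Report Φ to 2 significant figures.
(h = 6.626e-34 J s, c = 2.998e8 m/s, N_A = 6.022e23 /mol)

Product: 1.14e17 / 6.022e23 = 1.893e-7 mol.
Photon energy at 444 nm: hc/λ = (6.626e-34)(2.998e8)/(444e-9) = 4.474e-19 J.
Energy delivered: (1.84 mW)(4780 s) = 8.795 J.
Photons incident: 8.795 / 4.474e-19 = 1.966e19, i.e. 1.966e19/6.022e23 = 3.265e-5 mol.
Fraction absorbed: 1 − 10^(−1.21) = 0.9383.
Photons absorbed: 0.9383 × 3.265e-5 = 3.064e-5 mol.
Φ = 1.893e-7 mol / 3.064e-5 mol photons = 0.0062.

Φ = 0.0062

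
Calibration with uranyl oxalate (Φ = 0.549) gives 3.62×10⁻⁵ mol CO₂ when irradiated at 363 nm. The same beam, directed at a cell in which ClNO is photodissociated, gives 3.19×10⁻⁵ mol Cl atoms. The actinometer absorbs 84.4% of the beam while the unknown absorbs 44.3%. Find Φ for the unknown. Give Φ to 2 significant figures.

Φ = 0.92

Photons absorbed by the actinometer: 3.62×10⁻⁵ / 0.549 = 6.594×10⁻⁵ mol.
Incident flux: 6.594×10⁻⁵ / 0.844 = 7.813×10⁻⁵ einstein.
Absorbed by unknown: 0.443 × 7.813×10⁻⁵ = 3.461×10⁻⁵ mol.
Φ(unknown) = 3.19×10⁻⁵ / 3.461×10⁻⁵ = 0.92.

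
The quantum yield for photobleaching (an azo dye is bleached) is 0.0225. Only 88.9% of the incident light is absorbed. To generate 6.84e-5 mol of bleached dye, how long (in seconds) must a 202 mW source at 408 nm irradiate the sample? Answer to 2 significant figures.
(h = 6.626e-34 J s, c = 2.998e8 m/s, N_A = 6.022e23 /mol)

Photons that must be absorbed: 6.84e-5 / 0.0225 = 0.003040 mol.
Incident photons needed: 0.003040 / 0.889 = 0.003420 mol.
Photon energy: hc/λ = 4.869e-19 J; per mole, 2.932e5 J mol⁻¹.
Energy required: 0.003420 × 2.932e5 = 1003 J.
Time: 1003 J / 0.202 W = 5000 s.

t ≈ 5000 s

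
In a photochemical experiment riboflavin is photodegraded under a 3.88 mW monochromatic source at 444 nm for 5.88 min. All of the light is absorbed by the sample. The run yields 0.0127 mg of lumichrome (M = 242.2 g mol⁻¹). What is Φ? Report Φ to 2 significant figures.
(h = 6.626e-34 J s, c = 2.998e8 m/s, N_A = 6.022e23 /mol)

Φ = 0.010

Product: 0.0127 mg / 242.2 g mol⁻¹ = 5.244e-8 mol.
Photon energy at 444 nm: hc/λ = (6.626e-34)(2.998e8)/(444e-9) = 4.474e-19 J.
Energy delivered: (3.88 mW)(352.8 s) = 1.369 J.
Photons incident: 1.369 / 4.474e-19 = 3.060e18, i.e. 3.060e18/6.022e23 = 5.081e-6 mol.
Φ = 5.244e-8 mol / 5.081e-6 mol photons = 0.010.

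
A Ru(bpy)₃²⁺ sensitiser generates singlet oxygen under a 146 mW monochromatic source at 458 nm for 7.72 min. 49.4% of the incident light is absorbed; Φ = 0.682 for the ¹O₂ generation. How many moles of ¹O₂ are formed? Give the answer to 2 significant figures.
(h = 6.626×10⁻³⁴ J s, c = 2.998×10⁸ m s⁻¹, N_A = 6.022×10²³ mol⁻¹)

8.7×10⁻⁵ mol

Photon energy at 458 nm: hc/λ = (6.626×10⁻³⁴)(2.998×10⁸)/(458×10⁻⁹) = 4.337×10⁻¹⁹ J.
Energy delivered: (146 mW)(463.2 s) = 67.63 J.
Photons incident: 67.63 / 4.337×10⁻¹⁹ = 1.559×10²⁰, i.e. 1.559×10²⁰/6.022×10²³ = 2.589×10⁻⁴ mol.
Photons absorbed: 0.494 × 2.589×10⁻⁴ = 1.279×10⁻⁴ mol.
Product: Φ × n_abs = 0.682 × 1.279×10⁻⁴ = 8.723×10⁻⁵ mol.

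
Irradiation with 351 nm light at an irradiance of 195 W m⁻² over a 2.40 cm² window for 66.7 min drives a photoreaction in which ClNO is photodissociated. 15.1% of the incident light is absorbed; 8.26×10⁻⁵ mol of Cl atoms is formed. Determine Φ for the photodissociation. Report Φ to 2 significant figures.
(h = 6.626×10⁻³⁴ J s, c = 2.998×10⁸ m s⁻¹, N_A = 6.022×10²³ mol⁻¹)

Φ = 1.0

Photon energy at 351 nm: hc/λ = (6.626×10⁻³⁴)(2.998×10⁸)/(351×10⁻⁹) = 5.659×10⁻¹⁹ J.
Energy delivered: (195 W m⁻²)(2.40×10⁻⁴ m²)(4002 s) = 187.3 J.
Photons incident: 187.3 / 5.659×10⁻¹⁹ = 3.310×10²⁰, i.e. 3.310×10²⁰/6.022×10²³ = 5.497×10⁻⁴ mol.
Photons absorbed: 0.151 × 5.497×10⁻⁴ = 8.300×10⁻⁵ mol.
Φ = 8.26×10⁻⁵ mol / 8.300×10⁻⁵ mol photons = 1.0.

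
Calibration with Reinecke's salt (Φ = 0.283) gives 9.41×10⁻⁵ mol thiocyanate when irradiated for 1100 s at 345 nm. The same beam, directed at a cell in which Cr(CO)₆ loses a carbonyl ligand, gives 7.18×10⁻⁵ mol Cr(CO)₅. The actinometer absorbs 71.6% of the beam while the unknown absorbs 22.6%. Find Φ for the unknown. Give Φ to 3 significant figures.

Φ = 0.684

Photons absorbed by the actinometer: 9.41×10⁻⁵ / 0.283 = 3.325×10⁻⁴ mol.
Incident flux: 3.325×10⁻⁴ / 0.716 = 4.644×10⁻⁴ einstein.
Absorbed by unknown: 0.226 × 4.644×10⁻⁴ = 1.050×10⁻⁴ mol.
Φ(unknown) = 7.18×10⁻⁵ / 1.050×10⁻⁴ = 0.684.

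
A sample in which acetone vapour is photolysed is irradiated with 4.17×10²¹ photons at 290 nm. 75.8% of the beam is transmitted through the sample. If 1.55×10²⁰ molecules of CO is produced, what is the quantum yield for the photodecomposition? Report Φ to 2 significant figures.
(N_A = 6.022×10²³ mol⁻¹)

Product: 1.55×10²⁰ / 6.022×10²³ = 2.574×10⁻⁴ mol.
Moles of photons: 4.17×10²¹ / 6.022×10²³ = 0.006925 mol.
Fraction absorbed: 1 − 75.8/100 = 0.2420.
Photons absorbed: 0.2420 × 0.006925 = 0.001676 mol.
Φ = 2.574×10⁻⁴ mol / 0.001676 mol photons = 0.15.

Φ = 0.15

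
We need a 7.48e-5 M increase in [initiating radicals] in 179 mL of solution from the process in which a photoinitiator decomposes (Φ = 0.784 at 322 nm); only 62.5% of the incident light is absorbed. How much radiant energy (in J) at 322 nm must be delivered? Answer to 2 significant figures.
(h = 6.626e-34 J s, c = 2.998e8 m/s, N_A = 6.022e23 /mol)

Product: (7.48e-5 M)(0.179 L) = 1.339e-5 mol.
Photons that must be absorbed: 1.339e-5 / 0.784 = 1.708e-5 mol.
Incident photons needed: 1.708e-5 / 0.625 = 2.733e-5 mol.
Photon energy: hc/λ = 6.169e-19 J; per mole, 3.715e5 J mol⁻¹.
Energy required: 2.733e-5 × 3.715e5 = 10 J.

10 J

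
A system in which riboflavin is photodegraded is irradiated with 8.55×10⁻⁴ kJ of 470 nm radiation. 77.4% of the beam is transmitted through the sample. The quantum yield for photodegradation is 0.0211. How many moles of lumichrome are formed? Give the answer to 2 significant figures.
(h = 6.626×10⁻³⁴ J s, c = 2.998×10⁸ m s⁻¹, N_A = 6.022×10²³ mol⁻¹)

Photon energy at 470 nm: hc/λ = (6.626×10⁻³⁴)(2.998×10⁸)/(470×10⁻⁹) = 4.227×10⁻¹⁹ J.
Incident energy: 8.55×10⁻⁴ kJ = 0.855 J.
Photons incident: 0.855 / 4.227×10⁻¹⁹ = 2.023×10¹⁸, i.e. 2.023×10¹⁸/6.022×10²³ = 3.359×10⁻⁶ mol.
Fraction absorbed: 1 − 77.4/100 = 0.2260.
Photons absorbed: 0.2260 × 3.359×10⁻⁶ = 7.591×10⁻⁷ mol.
Product: Φ × n_abs = 0.0211 × 7.591×10⁻⁷ = 1.602×10⁻⁸ mol.

1.6×10⁻⁸ mol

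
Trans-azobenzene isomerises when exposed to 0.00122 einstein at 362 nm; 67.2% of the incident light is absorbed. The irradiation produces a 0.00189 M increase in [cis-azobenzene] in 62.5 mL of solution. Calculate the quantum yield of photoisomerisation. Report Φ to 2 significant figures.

Product: (0.00189 M)(0.0625 L) = 1.181e-4 mol.
Photons absorbed: 0.672 × 0.00122 = 8.198e-4 mol.
Φ = 1.181e-4 mol / 8.198e-4 mol photons = 0.14.

Φ = 0.14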